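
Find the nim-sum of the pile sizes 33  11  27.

49

Nim-sum: 33 XOR 11 XOR 27 = 49.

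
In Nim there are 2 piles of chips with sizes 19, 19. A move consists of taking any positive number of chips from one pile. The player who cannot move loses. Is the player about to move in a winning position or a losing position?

Compute the nim-sum pairwise:
19 ⊕ 19 = 0
The nim-sum is 0, so this is a P-position: the player to move is in a losing position under optimal play.

Losing position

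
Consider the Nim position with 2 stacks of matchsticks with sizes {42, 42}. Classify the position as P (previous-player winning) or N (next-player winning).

Nim-sum: 42 ^ 42 = 0.
The nim-sum is 0, so this is a P-position: the player to move is in a losing position under optimal play.

P-position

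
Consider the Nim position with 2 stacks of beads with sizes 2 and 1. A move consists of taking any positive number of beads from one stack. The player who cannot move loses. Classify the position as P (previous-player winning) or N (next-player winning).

N-position

Nim-sum: 2 ^ 1 = 3.
The nim-sum is 3 ≠ 0, so this is an N-position: the player to move can win.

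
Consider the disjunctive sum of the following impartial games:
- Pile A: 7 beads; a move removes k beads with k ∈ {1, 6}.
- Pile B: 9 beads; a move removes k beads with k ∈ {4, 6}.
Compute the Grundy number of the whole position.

2

Grundy values for pile A (subtraction set {1, 6}):
k:     0  1  2  3  4  5  6  7
g(k):  0  1  0  1  0  1  2  0
So g(7) = 0.
For pile B, compute g(0), g(1), … with moves {4, 6}:
g(0) = mex{} = 0
g(1) = mex{} = 0
g(2) = mex{} = 0
g(3) = mex{} = 0
g(4) = mex{0} = 1
g(5) = mex{0} = 1
g(6) = mex{0} = 1
g(7) = mex{0} = 1
g(8) = mex{0,1} = 2
g(9) = mex{0,1} = 2
So g(9) = 2.
The value of a disjunctive sum is the nim-sum of the parts.
Combined value = 0 ⊕ 2 = 2.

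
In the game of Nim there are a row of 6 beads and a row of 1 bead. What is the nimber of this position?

Nim-sum: 6 ⊕ 1 = 7.

7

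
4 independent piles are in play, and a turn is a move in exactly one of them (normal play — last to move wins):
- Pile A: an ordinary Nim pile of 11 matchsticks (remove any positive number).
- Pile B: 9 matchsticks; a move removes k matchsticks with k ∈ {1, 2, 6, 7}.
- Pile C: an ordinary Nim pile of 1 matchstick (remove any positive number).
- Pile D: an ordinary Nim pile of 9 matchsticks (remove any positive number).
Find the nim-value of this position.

2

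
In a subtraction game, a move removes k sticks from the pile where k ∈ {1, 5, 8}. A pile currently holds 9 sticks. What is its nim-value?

Compute g(0), g(1), … for moves {1, 5, 8}:
g(0) = mex{} = 0
g(1) = mex{0} = 1
g(2) = mex{1} = 0
g(3) = mex{0} = 1
g(4) = mex{1} = 0
g(5) = mex{0} = 1
g(6) = mex{1} = 0
g(7) = mex{0} = 1
g(8) = mex{0,1} = 2
g(9) = mex{0,1,2} = 3
So g(9) = 3.

3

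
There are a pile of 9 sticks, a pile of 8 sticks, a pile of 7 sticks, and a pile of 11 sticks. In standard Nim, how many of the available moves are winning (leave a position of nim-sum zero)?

3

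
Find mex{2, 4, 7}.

0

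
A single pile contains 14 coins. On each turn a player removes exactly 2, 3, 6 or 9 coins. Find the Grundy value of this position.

Build the Grundy sequence with g(k) = mex{g(k−s) : s ∈ {2, 3, 6, 9}, s ≤ k}:
g(0) = mex{} = 0
g(1) = mex{} = 0
g(2) = mex{0} = 1
g(3) = mex{0} = 1
g(4) = mex{0,1} = 2
g(5) = mex{1} = 0
g(6) = mex{0,1,2} = 3
g(7) = mex{0,2} = 1
g(8) = mex{0,1,3} = 2
g(9) = mex{0,1,3} = 2
g(10) = mex{0,1,2} = 3
g(11) = mex{0,1,2} = 3
g(12) = mex{1,2,3} = 0
g(13) = mex{1,2,3} = 0
g(14) = mex{0,2,3} = 1
So g(14) = 1.

1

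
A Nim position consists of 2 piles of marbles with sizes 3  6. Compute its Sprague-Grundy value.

Nim-sum: 3 ^ 6 = 5.

5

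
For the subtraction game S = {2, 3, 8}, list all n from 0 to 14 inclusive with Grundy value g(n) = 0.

0, 1, 5, 6, 10, 11

Build the Grundy sequence with g(k) = mex{g(k−s) : s ∈ {2, 3, 8}, s ≤ k}:
k:     0  1  2  3  4  5  6  7  8  9 10 11 12 13 14
g(k):  0  0  1  1  2  0  0  1  1  2  0  0  1  1  2
The P-positions (g = 0) in 0..14 are 0, 1, 5, 6, 10, 11.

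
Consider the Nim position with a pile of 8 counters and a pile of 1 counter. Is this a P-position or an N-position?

Nim-sum: 8 ⊕ 1 = 9.
The nim-sum is 9 ≠ 0, so this is an N-position: the player to move can win.

N-position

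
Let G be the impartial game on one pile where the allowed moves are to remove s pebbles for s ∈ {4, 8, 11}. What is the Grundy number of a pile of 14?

3

Build the Grundy sequence with g(k) = mex{g(k−s) : s ∈ {4, 8, 11}, s ≤ k}:
k:     0  1  2  3  4  5  6  7  8  9 10 11 12 13 14
g(k):  0  0  0  0  1  1  1  1  2  2  2  2  3  3  3
So g(14) = 3.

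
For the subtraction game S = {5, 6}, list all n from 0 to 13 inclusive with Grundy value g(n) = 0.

Build the Grundy sequence with g(k) = mex{g(k−s) : s ∈ {5, 6}, s ≤ k}:
g(0) = mex{} = 0
g(1) = mex{} = 0
g(2) = mex{} = 0
g(3) = mex{} = 0
g(4) = mex{} = 0
g(5) = mex{0} = 1
g(6) = mex{0} = 1
g(7) = mex{0} = 1
g(8) = mex{0} = 1
g(9) = mex{0} = 1
g(10) = mex{0,1} = 2
g(11) = mex{1} = 0
g(12) = mex{1} = 0
g(13) = mex{1} = 0
The P-positions (g = 0) in 0..13 are 0, 1, 2, 3, 4, 11, 12, 13.

0, 1, 2, 3, 4, 11, 12, 13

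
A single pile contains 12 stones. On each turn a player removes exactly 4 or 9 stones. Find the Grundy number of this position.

Compute g(0), g(1), … for moves {4, 9}:
k:     0  1  2  3  4  5  6  7  8  9 10 11 12
g(k):  0  0  0  0  1  1  1  1  0  2  2  2  1
So g(12) = 1.

1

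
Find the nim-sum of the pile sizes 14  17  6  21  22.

Bitwise XOR of the heap sizes:
  01110  (14)
  10001  (17)
  00110  (6)
  10101  (21)
  10110  (22)
  -----
  11010  (26)

26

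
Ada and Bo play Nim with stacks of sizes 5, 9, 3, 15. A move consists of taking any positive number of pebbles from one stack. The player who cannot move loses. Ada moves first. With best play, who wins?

Compute the nim-sum pairwise:
5 ⊕ 9 = 12
12 ⊕ 3 = 15
15 ⊕ 15 = 0
The nim-sum is 0, so this is a P-position: the player to move is in a losing position under optimal play; Ada is about to move from it and so loses — Bo wins.

Bo wins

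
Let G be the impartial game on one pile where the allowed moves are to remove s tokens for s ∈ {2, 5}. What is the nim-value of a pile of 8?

0

Compute g(0), g(1), … for moves {2, 5}:
g(0) = mex{} = 0
g(1) = mex{} = 0
g(2) = mex{0} = 1
g(3) = mex{0} = 1
g(4) = mex{1} = 0
g(5) = mex{0,1} = 2
g(6) = mex{0} = 1
g(7) = mex{1,2} = 0
g(8) = mex{1} = 0
So g(8) = 0.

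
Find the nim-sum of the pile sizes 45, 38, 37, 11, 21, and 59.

11

Compute the nim-sum pairwise:
45 ^ 38 = 11
11 ^ 37 = 46
46 ^ 11 = 37
37 ^ 21 = 48
48 ^ 59 = 11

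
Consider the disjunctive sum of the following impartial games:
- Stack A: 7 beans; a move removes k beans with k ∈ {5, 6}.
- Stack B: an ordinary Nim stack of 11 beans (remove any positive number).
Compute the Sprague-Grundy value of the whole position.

Build the Grundy sequence for stack A with g(k) = mex{g(k−s) : s ∈ {5, 6}, s ≤ k}:
g(0) = mex{} = 0
g(1) = mex{} = 0
g(2) = mex{} = 0
g(3) = mex{} = 0
g(4) = mex{} = 0
g(5) = mex{0} = 1
g(6) = mex{0} = 1
g(7) = mex{0} = 1
So g(7) = 1.
Stack B is a plain Nim stack of size 11, so its Grundy value is 11.
By the Sprague-Grundy theorem, the Grundy value of a sum of independent games is the XOR of the component values.
Combined value = 1 XOR 11 = 10.

10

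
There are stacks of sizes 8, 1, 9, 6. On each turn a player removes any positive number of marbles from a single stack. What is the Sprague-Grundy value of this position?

Nim-sum: 8 XOR 1 XOR 9 XOR 6 = 6.

6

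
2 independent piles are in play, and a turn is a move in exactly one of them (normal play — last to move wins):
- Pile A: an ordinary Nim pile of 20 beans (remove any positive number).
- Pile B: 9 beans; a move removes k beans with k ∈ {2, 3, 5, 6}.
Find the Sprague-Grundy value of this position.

20

Pile A is a plain Nim pile of size 20, so its Grundy value is 20.
For pile B, compute g(0), g(1), … with moves {2, 3, 5, 6}:
g(0) = mex{} = 0
g(1) = mex{} = 0
g(2) = mex{0} = 1
g(3) = mex{0} = 1
g(4) = mex{0,1} = 2
g(5) = mex{0,1} = 2
g(6) = mex{0,1,2} = 3
g(7) = mex{0,1,2} = 3
g(8) = mex{1,2,3} = 0
g(9) = mex{1,2,3} = 0
So g(9) = 0.
The value of a disjunctive sum is the nim-sum of the parts.
Combined value = 20 XOR 0 = 20.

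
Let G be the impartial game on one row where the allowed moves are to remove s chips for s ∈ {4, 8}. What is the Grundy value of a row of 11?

2

Build the Grundy sequence with g(k) = mex{g(k−s) : s ∈ {4, 8}, s ≤ k}:
g(0) = mex{} = 0
g(1) = mex{} = 0
g(2) = mex{} = 0
g(3) = mex{} = 0
g(4) = mex{0} = 1
g(5) = mex{0} = 1
g(6) = mex{0} = 1
g(7) = mex{0} = 1
g(8) = mex{0,1} = 2
g(9) = mex{0,1} = 2
g(10) = mex{0,1} = 2
g(11) = mex{0,1} = 2
So g(11) = 2.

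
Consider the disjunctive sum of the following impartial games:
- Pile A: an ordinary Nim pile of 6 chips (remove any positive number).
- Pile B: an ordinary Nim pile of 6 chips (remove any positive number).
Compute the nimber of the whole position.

0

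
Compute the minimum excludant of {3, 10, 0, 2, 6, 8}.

1

0 is in the set but 1 is not, so the mex is 1.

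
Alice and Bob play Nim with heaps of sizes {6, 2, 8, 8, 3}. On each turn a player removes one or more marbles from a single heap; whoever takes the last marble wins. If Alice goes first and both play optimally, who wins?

Alice wins

Nim-sum: 6 XOR 2 XOR 8 XOR 8 XOR 3 = 7.
The nim-sum is 7 ≠ 0, so this is an N-position: the player to move can win; Alice has a winning move.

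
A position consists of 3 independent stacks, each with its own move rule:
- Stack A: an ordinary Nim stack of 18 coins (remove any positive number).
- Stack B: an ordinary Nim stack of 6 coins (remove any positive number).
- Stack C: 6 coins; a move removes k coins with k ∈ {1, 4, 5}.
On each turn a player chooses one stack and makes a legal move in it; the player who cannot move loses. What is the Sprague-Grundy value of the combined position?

22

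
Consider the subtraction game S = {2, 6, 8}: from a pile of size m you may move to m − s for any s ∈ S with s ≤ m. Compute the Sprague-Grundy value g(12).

2

Compute g(0), g(1), … for moves {2, 6, 8}:
g(0) = mex{} = 0
g(1) = mex{} = 0
g(2) = mex{0} = 1
g(3) = mex{0} = 1
g(4) = mex{1} = 0
g(5) = mex{1} = 0
g(6) = mex{0} = 1
g(7) = mex{0} = 1
g(8) = mex{0,1} = 2
g(9) = mex{0,1} = 2
g(10) = mex{0,1,2} = 3
g(11) = mex{0,1,2} = 3
g(12) = mex{0,1,3} = 2
So g(12) = 2.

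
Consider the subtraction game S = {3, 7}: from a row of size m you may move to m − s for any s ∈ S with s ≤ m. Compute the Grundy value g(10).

Grundy values for subtraction set {3, 7}:
g(0) = mex{} = 0
g(1) = mex{} = 0
g(2) = mex{} = 0
g(3) = mex{0} = 1
g(4) = mex{0} = 1
g(5) = mex{0} = 1
g(6) = mex{1} = 0
g(7) = mex{0,1} = 2
g(8) = mex{0,1} = 2
g(9) = mex{0} = 1
g(10) = mex{1,2} = 0
So g(10) = 0.

0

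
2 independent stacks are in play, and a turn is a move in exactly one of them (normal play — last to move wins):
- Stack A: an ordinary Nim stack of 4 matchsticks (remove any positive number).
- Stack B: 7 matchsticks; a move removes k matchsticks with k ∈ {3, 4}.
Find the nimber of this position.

Stack A is a plain Nim stack of size 4, so its Grundy value is 4.
Build the Grundy sequence for stack B with g(k) = mex{g(k−s) : s ∈ {3, 4}, s ≤ k}:
g(0) = mex{} = 0
g(1) = mex{} = 0
g(2) = mex{} = 0
g(3) = mex{0} = 1
g(4) = mex{0} = 1
g(5) = mex{0} = 1
g(6) = mex{0,1} = 2
g(7) = mex{1} = 0
So g(7) = 0.
The value of a disjunctive sum is the nim-sum of the parts.
Combined value = 4 XOR 0 = 4.

4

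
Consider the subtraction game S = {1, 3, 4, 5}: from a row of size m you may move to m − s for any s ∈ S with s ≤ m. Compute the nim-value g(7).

Grundy values for subtraction set {1, 3, 4, 5}:
k:     0  1  2  3  4  5  6  7
g(k):  0  1  0  1  2  3  2  3
So g(7) = 3.

3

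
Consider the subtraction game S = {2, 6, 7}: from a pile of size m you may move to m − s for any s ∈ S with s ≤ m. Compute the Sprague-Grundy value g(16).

1

Build the Grundy sequence with g(k) = mex{g(k−s) : s ∈ {2, 6, 7}, s ≤ k}:
k:     0  1  2  3  4  5  6  7  8  9 10 11 12 13 14 15 16
g(k):  0  0  1  1  0  0  1  1  2  0  3  1  2  0  0  1  1
So g(16) = 1.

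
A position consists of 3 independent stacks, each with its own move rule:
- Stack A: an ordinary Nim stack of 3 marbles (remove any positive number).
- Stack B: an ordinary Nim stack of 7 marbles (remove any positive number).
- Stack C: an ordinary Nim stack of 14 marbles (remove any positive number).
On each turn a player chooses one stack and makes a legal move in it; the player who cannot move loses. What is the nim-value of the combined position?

10

Stack A is a plain Nim stack of size 3, so its Grundy value is 3.
Stack B is a plain Nim stack of size 7, so its Grundy value is 7.
Stack C is a plain Nim stack of size 14, so its Grundy value is 14.
The value of a disjunctive sum is the nim-sum of the parts.
Combined value = 3 XOR 7 XOR 14 = 10.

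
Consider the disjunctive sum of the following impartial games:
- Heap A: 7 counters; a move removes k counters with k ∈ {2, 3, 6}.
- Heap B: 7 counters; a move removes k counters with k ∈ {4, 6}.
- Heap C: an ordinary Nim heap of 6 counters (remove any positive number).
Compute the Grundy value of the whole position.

6

For heap A, compute g(0), g(1), … with moves {2, 3, 6}:
k:     0  1  2  3  4  5  6  7
g(k):  0  0  1  1  2  0  3  1
So g(7) = 1.
Build the Grundy sequence for heap B with g(k) = mex{g(k−s) : s ∈ {4, 6}, s ≤ k}:
g(0) = mex{} = 0
g(1) = mex{} = 0
g(2) = mex{} = 0
g(3) = mex{} = 0
g(4) = mex{0} = 1
g(5) = mex{0} = 1
g(6) = mex{0} = 1
g(7) = mex{0} = 1
So g(7) = 1.
Heap C is a plain Nim heap of size 6, so its Grundy value is 6.
By the Sprague-Grundy theorem, the Grundy value of a sum of independent games is the XOR of the component values.
Combined value = 1 XOR 1 XOR 6 = 6.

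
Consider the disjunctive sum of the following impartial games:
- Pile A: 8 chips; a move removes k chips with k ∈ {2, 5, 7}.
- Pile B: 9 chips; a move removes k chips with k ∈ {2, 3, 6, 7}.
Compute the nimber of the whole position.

Build the Grundy sequence for pile A with g(k) = mex{g(k−s) : s ∈ {2, 5, 7}, s ≤ k}:
g(0) = mex{} = 0
g(1) = mex{} = 0
g(2) = mex{0} = 1
g(3) = mex{0} = 1
g(4) = mex{1} = 0
g(5) = mex{0,1} = 2
g(6) = mex{0} = 1
g(7) = mex{0,1,2} = 3
g(8) = mex{0,1} = 2
So g(8) = 2.
Grundy values for pile B (subtraction set {2, 3, 6, 7}):
k:     0  1  2  3  4  5  6  7  8  9
g(k):  0  0  1  1  2  0  3  1  2  0
So g(9) = 0.
The value of a disjunctive sum is the nim-sum of the parts.
Combined value = 2 ⊕ 0 = 2.

2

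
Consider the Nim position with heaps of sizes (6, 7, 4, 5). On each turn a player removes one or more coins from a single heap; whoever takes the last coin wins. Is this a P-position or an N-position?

Compute the nim-sum pairwise:
6 ⊕ 7 = 1
1 ⊕ 4 = 5
5 ⊕ 5 = 0
The nim-sum is 0, so this is a P-position: the player to move is in a losing position under optimal play.

P-position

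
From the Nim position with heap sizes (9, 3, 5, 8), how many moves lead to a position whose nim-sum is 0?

Bitwise XOR of the heap sizes:
  1001  (9)
  0011  (3)
  0101  (5)
  1000  (8)
  ----
  0111  (7)
The overall nim-sum is X = 7. A heap of size p has a winning move iff p XOR X < p (reduce it to p XOR X).
  9: 9 XOR 7 = 14 ≥ 9 — no move.
  3: 3 XOR 7 = 4 ≥ 3 — no move.
  5: 5 XOR 7 = 2 < 5 — winning move (to 2).
  8: 8 XOR 7 = 15 ≥ 8 — no move.
That gives 1 winning move.

1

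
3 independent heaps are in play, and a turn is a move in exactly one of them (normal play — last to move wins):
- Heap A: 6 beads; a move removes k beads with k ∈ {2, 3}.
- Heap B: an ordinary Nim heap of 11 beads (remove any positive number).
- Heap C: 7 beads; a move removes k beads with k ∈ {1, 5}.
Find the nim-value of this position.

10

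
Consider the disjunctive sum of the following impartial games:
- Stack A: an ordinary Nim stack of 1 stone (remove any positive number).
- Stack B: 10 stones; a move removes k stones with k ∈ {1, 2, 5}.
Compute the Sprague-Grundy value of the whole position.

0

Stack A is a plain Nim stack of size 1, so its Grundy value is 1.
Grundy values for stack B (subtraction set {1, 2, 5}):
k:     0  1  2  3  4  5  6  7  8  9 10
g(k):  0  1  2  0  1  2  0  1  2  0  1
So g(10) = 1.
The value of a disjunctive sum is the nim-sum of the parts.
Combined value = 1 ⊕ 1 = 0.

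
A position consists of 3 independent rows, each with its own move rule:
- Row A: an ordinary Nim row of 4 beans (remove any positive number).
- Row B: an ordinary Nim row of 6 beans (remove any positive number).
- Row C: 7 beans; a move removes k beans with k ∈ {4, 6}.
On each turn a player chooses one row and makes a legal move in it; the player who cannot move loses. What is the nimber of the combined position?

Row A is a plain Nim row of size 4, so its Grundy value is 4.
Row B is a plain Nim row of size 6, so its Grundy value is 6.
Build the Grundy sequence for row C with g(k) = mex{g(k−s) : s ∈ {4, 6}, s ≤ k}:
g(0) = mex{} = 0
g(1) = mex{} = 0
g(2) = mex{} = 0
g(3) = mex{} = 0
g(4) = mex{0} = 1
g(5) = mex{0} = 1
g(6) = mex{0} = 1
g(7) = mex{0} = 1
So g(7) = 1.
By the Sprague-Grundy theorem, the Grundy value of a sum of independent games is the XOR of the component values.
Combined value = 4 ⊕ 6 ⊕ 1 = 3.

3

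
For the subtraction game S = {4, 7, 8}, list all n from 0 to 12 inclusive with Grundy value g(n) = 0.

0, 1, 2, 3, 12

Compute g(0), g(1), … for moves {4, 7, 8}:
g(0) = mex{} = 0
g(1) = mex{} = 0
g(2) = mex{} = 0
g(3) = mex{} = 0
g(4) = mex{0} = 1
g(5) = mex{0} = 1
g(6) = mex{0} = 1
g(7) = mex{0} = 1
g(8) = mex{0,1} = 2
g(9) = mex{0,1} = 2
g(10) = mex{0,1} = 2
g(11) = mex{0,1} = 2
g(12) = mex{1,2} = 0
The P-positions (g = 0) in 0..12 are 0, 1, 2, 3, 12.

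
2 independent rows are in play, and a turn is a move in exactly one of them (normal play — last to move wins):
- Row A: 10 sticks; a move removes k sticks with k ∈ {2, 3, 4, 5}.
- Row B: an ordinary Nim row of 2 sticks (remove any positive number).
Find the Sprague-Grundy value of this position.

Grundy values for row A (subtraction set {2, 3, 4, 5}):
k:     0  1  2  3  4  5  6  7  8  9 10
g(k):  0  0  1  1  2  2  3  0  0  1  1
So g(10) = 1.
Row B is a plain Nim row of size 2, so its Grundy value is 2.
By the Sprague-Grundy theorem, the Grundy value of a sum of independent games is the XOR of the component values.
Combined value = 1 XOR 2 = 3.

3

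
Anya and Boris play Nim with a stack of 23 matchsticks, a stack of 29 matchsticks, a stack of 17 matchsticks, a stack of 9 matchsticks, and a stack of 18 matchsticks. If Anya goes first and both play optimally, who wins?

Boris wins

Write each in binary and XOR column by column:
  10111  (23)
  11101  (29)
  10001  (17)
  01001  (9)
  10010  (18)
  -----
  00000  (0)
The nim-sum is 0, so this is a P-position: the player to move is in a losing position under optimal play; Anya is about to move from it and so loses — Boris wins.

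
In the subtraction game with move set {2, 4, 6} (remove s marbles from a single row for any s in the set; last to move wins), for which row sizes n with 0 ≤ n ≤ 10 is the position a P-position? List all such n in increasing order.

0, 1, 8, 9

Grundy values for subtraction set {2, 4, 6}:
k:     0  1  2  3  4  5  6  7  8  9 10
g(k):  0  0  1  1  2  2  3  3  0  0  1
The P-positions (g = 0) in 0..10 are 0, 1, 8, 9.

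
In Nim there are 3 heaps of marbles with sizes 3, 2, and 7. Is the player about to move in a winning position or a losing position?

Nim-sum: 3 ⊕ 2 ⊕ 7 = 6.
The nim-sum is 6 ≠ 0, so this is an N-position: the player to move can win.

Winning position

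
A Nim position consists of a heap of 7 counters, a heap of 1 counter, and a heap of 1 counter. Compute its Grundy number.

7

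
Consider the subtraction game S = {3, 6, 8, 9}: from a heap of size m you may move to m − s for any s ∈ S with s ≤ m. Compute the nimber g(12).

Grundy values for subtraction set {3, 6, 8, 9}:
k:     0  1  2  3  4  5  6  7  8  9 10 11 12
g(k):  0  0  0  1  1  1  2  2  2  3  3  3  0
So g(12) = 0.

0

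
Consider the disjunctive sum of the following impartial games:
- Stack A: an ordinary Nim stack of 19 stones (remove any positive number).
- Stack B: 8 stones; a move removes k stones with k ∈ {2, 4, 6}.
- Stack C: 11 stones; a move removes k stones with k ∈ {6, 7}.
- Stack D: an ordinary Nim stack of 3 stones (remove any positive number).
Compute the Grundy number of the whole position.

17

Stack A is a plain Nim stack of size 19, so its Grundy value is 19.
Grundy values for stack B (subtraction set {2, 4, 6}):
k:     0  1  2  3  4  5  6  7  8
g(k):  0  0  1  1  2  2  3  3  0
So g(8) = 0.
Grundy values for stack C (subtraction set {6, 7}):
k:     0  1  2  3  4  5  6  7  8  9 10 11
g(k):  0  0  0  0  0  0  1  1  1  1  1  1
So g(11) = 1.
Stack D is a plain Nim stack of size 3, so its Grundy value is 3.
The value of a disjunctive sum is the nim-sum of the parts.
Combined value = 19 ⊕ 0 ⊕ 1 ⊕ 3 = 17.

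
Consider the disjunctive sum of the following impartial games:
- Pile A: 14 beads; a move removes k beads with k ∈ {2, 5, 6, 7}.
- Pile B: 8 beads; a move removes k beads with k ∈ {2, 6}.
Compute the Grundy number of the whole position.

Grundy values for pile A (subtraction set {2, 5, 6, 7}):
k:     0  1  2  3  4  5  6  7  8  9 10 11 12 13 14
g(k):  0  0  1  1  0  2  1  3  2  2  3  3  0  0  1
So g(14) = 1.
For pile B, compute g(0), g(1), … with moves {2, 6}:
k:     0  1  2  3  4  5  6  7  8
g(k):  0  0  1  1  0  0  1  1  0
So g(8) = 0.
By the Sprague-Grundy theorem, the Grundy value of a sum of independent games is the XOR of the component values.
Combined value = 1 XOR 0 = 1.

1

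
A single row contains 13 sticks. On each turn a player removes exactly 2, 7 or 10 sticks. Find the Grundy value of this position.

0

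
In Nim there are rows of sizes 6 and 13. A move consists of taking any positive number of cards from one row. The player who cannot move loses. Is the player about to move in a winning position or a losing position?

Nim-sum: 6 ^ 13 = 11.
The nim-sum is 11 ≠ 0, so this is an N-position: the player to move can win.

Winning position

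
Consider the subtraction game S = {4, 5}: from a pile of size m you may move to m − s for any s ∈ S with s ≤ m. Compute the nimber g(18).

Build the Grundy sequence with g(k) = mex{g(k−s) : s ∈ {4, 5}, s ≤ k}:
k:     0  1  2  3  4  5  6  7  8  9 10 11 12 13 14 15 16 17 18
g(k):  0  0  0  0  1  1  1  1  2  0  0  0  0  1  1  1  1  2  0
So g(18) = 0.

0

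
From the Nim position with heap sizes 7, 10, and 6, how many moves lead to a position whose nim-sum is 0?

1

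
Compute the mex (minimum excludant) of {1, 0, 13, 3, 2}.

4

The values 0, 1, 2, 3 are all present; 4 is the first non-negative integer missing from the set.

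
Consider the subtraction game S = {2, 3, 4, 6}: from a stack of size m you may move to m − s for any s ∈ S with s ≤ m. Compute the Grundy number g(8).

0

Compute g(0), g(1), … for moves {2, 3, 4, 6}:
k:     0  1  2  3  4  5  6  7  8
g(k):  0  0  1  1  2  2  3  3  0
So g(8) = 0.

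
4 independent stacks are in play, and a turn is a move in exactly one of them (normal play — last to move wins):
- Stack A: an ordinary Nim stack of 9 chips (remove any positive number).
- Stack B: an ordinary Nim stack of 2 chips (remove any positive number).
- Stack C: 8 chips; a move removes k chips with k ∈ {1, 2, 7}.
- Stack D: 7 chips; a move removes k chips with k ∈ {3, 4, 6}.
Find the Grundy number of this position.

11

Stack A is a plain Nim stack of size 9, so its Grundy value is 9.
Stack B is a plain Nim stack of size 2, so its Grundy value is 2.
For stack C, compute g(0), g(1), … with moves {1, 2, 7}:
g(0) = mex{} = 0
g(1) = mex{0} = 1
g(2) = mex{0,1} = 2
g(3) = mex{1,2} = 0
g(4) = mex{0,2} = 1
g(5) = mex{0,1} = 2
g(6) = mex{1,2} = 0
g(7) = mex{0,2} = 1
g(8) = mex{0,1} = 2
So g(8) = 2.
Grundy values for stack D (subtraction set {3, 4, 6}):
k:     0  1  2  3  4  5  6  7
g(k):  0  0  0  1  1  1  2  2
So g(7) = 2.
The value of a disjunctive sum is the nim-sum of the parts.
Combined value = 9 ⊕ 2 ⊕ 2 ⊕ 2 = 11.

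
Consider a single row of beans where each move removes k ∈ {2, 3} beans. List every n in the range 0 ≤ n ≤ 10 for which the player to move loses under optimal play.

0, 1, 5, 6, 10

Compute g(0), g(1), … for moves {2, 3}:
g(0) = mex{} = 0
g(1) = mex{} = 0
g(2) = mex{0} = 1
g(3) = mex{0} = 1
g(4) = mex{0,1} = 2
g(5) = mex{1} = 0
g(6) = mex{1,2} = 0
g(7) = mex{0,2} = 1
g(8) = mex{0} = 1
g(9) = mex{0,1} = 2
g(10) = mex{1} = 0
The P-positions (g = 0) in 0..10 are 0, 1, 5, 6, 10.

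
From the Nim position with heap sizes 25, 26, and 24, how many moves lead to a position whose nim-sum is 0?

3

Compute the nim-sum pairwise:
25 XOR 26 = 3
3 XOR 24 = 27
The overall nim-sum is X = 27. A heap of size p has a winning move iff p XOR X < p (reduce it to p XOR X).
  25: 25 XOR 27 = 2 < 25 — winning move (to 2).
  26: 26 XOR 27 = 1 < 26 — winning move (to 1).
  24: 24 XOR 27 = 3 < 24 — winning move (to 3).
That gives 3 winning moves.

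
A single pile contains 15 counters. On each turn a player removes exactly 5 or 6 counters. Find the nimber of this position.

0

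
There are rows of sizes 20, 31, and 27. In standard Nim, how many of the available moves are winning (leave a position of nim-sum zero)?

3

Nim-sum: 20 ⊕ 31 ⊕ 27 = 16.
The overall nim-sum is X = 16. A row of size p has a winning move iff p XOR X < p (reduce it to p XOR X).
  20: 20 XOR 16 = 4 < 20 — winning move (to 4).
  31: 31 XOR 16 = 15 < 31 — winning move (to 15).
  27: 27 XOR 16 = 11 < 27 — winning move (to 11).
That gives 3 winning moves.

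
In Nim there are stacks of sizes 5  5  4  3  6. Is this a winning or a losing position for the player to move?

Winning position

In binary:
  101  (5)
  101  (5)
  100  (4)
  011  (3)
  110  (6)
  ---
  001  (1)
The nim-sum is 1 ≠ 0, so this is an N-position: the player to move can win.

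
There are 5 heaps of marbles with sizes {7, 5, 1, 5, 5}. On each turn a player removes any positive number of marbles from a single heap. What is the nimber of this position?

Nim-sum: 7 ⊕ 5 ⊕ 1 ⊕ 5 ⊕ 5 = 3.

3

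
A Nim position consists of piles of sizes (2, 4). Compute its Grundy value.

6

Nim-sum: 2 ⊕ 4 = 6.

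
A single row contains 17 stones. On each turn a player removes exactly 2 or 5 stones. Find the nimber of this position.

1

Grundy values for subtraction set {2, 5}:
k:     0  1  2  3  4  5  6  7  8  9 10 11 12 13 14 15 16 17
g(k):  0  0  1  1  0  2  1  0  0  1  1  0  2  1  0  0  1  1
So g(17) = 1.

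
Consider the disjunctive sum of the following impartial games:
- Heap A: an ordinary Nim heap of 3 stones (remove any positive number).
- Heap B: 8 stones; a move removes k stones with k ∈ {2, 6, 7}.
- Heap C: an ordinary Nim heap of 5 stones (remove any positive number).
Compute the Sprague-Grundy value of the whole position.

Heap A is a plain Nim heap of size 3, so its Grundy value is 3.
Build the Grundy sequence for heap B with g(k) = mex{g(k−s) : s ∈ {2, 6, 7}, s ≤ k}:
k:     0  1  2  3  4  5  6  7  8
g(k):  0  0  1  1  0  0  1  1  2
So g(8) = 2.
Heap C is a plain Nim heap of size 5, so its Grundy value is 5.
By the Sprague-Grundy theorem, the Grundy value of a sum of independent games is the XOR of the component values.
Combined value = 3 XOR 2 XOR 5 = 4.

4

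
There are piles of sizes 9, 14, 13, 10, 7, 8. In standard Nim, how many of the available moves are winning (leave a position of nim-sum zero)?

5

Write each in binary and XOR column by column:
  1001  (9)
  1110  (14)
  1101  (13)
  1010  (10)
  0111  (7)
  1000  (8)
  ----
  1111  (15)
The overall nim-sum is X = 15. A pile of size p has a winning move iff p XOR X < p (reduce it to p XOR X).
  9: 9 XOR 15 = 6 < 9 — winning move (to 6).
  14: 14 XOR 15 = 1 < 14 — winning move (to 1).
  13: 13 XOR 15 = 2 < 13 — winning move (to 2).
  10: 10 XOR 15 = 5 < 10 — winning move (to 5).
  7: 7 XOR 15 = 8 ≥ 7 — no move.
  8: 8 XOR 15 = 7 < 8 — winning move (to 7).
That gives 5 winning moves.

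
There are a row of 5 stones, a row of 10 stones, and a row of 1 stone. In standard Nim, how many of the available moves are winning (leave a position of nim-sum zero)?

1

Write each in binary and XOR column by column:
  0101  (5)
  1010  (10)
  0001  (1)
  ----
  1110  (14)
The overall nim-sum is X = 14. A row of size p has a winning move iff p XOR X < p (reduce it to p XOR X).
  5: 5 XOR 14 = 11 ≥ 5 — no move.
  10: 10 XOR 14 = 4 < 10 — winning move (to 4).
  1: 1 XOR 14 = 15 ≥ 1 — no move.
That gives 1 winning move.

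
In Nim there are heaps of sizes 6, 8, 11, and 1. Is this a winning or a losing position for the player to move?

Winning position

Nim-sum: 6 ⊕ 8 ⊕ 11 ⊕ 1 = 4.
The nim-sum is 4 ≠ 0, so this is an N-position: the player to move can win.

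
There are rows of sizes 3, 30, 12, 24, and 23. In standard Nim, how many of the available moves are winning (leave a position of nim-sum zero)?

3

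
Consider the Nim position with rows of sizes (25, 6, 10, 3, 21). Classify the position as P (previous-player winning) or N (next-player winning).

N-position

Write each in binary and XOR column by column:
  11001  (25)
  00110  (6)
  01010  (10)
  00011  (3)
  10101  (21)
  -----
  00011  (3)
The nim-sum is 3 ≠ 0, so this is an N-position: the player to move can win.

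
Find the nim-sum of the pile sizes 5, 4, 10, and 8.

3

Nim-sum: 5 ^ 4 ^ 10 ^ 8 = 3.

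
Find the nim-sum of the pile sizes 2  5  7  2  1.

3

Nim-sum: 2 ^ 5 ^ 7 ^ 2 ^ 1 = 3.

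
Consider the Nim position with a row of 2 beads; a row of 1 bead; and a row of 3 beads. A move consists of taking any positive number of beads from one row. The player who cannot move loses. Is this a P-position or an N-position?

P-position

Compute the nim-sum pairwise:
2 XOR 1 = 3
3 XOR 3 = 0
The nim-sum is 0, so this is a P-position: the player to move is in a losing position under optimal play.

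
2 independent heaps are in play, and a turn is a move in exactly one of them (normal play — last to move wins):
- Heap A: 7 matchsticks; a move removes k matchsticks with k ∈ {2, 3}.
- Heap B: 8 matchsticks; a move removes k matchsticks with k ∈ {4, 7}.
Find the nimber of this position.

For heap A, compute g(0), g(1), … with moves {2, 3}:
g(0) = mex{} = 0
g(1) = mex{} = 0
g(2) = mex{0} = 1
g(3) = mex{0} = 1
g(4) = mex{0,1} = 2
g(5) = mex{1} = 0
g(6) = mex{1,2} = 0
g(7) = mex{0,2} = 1
So g(7) = 1.
Build the Grundy sequence for heap B with g(k) = mex{g(k−s) : s ∈ {4, 7}, s ≤ k}:
g(0) = mex{} = 0
g(1) = mex{} = 0
g(2) = mex{} = 0
g(3) = mex{} = 0
g(4) = mex{0} = 1
g(5) = mex{0} = 1
g(6) = mex{0} = 1
g(7) = mex{0} = 1
g(8) = mex{0,1} = 2
So g(8) = 2.
By the Sprague-Grundy theorem, the Grundy value of a sum of independent games is the XOR of the component values.
Combined value = 1 ⊕ 2 = 3.

3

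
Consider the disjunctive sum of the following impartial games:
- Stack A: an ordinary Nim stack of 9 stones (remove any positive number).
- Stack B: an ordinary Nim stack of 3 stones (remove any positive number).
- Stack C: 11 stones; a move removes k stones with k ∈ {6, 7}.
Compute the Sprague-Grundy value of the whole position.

Stack A is a plain Nim stack of size 9, so its Grundy value is 9.
Stack B is a plain Nim stack of size 3, so its Grundy value is 3.
Grundy values for stack C (subtraction set {6, 7}):
g(0) = mex{} = 0
g(1) = mex{} = 0
g(2) = mex{} = 0
g(3) = mex{} = 0
g(4) = mex{} = 0
g(5) = mex{} = 0
g(6) = mex{0} = 1
g(7) = mex{0} = 1
g(8) = mex{0} = 1
g(9) = mex{0} = 1
g(10) = mex{0} = 1
g(11) = mex{0} = 1
So g(11) = 1.
By the Sprague-Grundy theorem, the Grundy value of a sum of independent games is the XOR of the component values.
Combined value = 9 XOR 3 XOR 1 = 11.

11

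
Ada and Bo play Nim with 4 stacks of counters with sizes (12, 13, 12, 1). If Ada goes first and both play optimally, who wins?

Ada wins

Nim-sum: 12 ^ 13 ^ 12 ^ 1 = 12.
The nim-sum is 12 ≠ 0, so this is an N-position: the player to move can win; Ada has a winning move.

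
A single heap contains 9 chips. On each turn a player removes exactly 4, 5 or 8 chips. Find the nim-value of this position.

Compute g(0), g(1), … for moves {4, 5, 8}:
g(0) = mex{} = 0
g(1) = mex{} = 0
g(2) = mex{} = 0
g(3) = mex{} = 0
g(4) = mex{0} = 1
g(5) = mex{0} = 1
g(6) = mex{0} = 1
g(7) = mex{0} = 1
g(8) = mex{0,1} = 2
g(9) = mex{0,1} = 2
So g(9) = 2.

2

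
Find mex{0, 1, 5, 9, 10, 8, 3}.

The values 0, 1 are all present; 2 is the first non-negative integer missing from the set.

2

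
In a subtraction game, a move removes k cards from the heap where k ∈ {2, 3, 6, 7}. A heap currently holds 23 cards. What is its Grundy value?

0

Build the Grundy sequence with g(k) = mex{g(k−s) : s ∈ {2, 3, 6, 7}, s ≤ k}:
k:     0  1  2  3  4  5  6  7  8  9 10 11 12 13 14 15 16 17 18 19 20 21 22 23
g(k):  0  0  1  1  2  0  3  1  2  0  0  1  1  2  0  3  1  2  0  0  1  1  2  0
So g(23) = 0.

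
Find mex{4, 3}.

0

0 is not in the set, so the mex is 0.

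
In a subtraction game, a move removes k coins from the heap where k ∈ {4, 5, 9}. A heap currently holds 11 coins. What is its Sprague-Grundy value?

Compute g(0), g(1), … for moves {4, 5, 9}:
k:     0  1  2  3  4  5  6  7  8  9 10 11
g(k):  0  0  0  0  1  1  1  1  2  2  2  2
So g(11) = 2.

2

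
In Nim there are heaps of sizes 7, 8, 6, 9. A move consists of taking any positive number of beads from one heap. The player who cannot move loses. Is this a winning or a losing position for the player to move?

Losing position

Nim-sum: 7 ^ 8 ^ 6 ^ 9 = 0.
The nim-sum is 0, so this is a P-position: the player to move is in a losing position under optimal play.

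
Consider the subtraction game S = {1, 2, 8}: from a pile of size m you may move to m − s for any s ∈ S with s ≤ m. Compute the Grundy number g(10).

1

Grundy values for subtraction set {1, 2, 8}:
g(0) = mex{} = 0
g(1) = mex{0} = 1
g(2) = mex{0,1} = 2
g(3) = mex{1,2} = 0
g(4) = mex{0,2} = 1
g(5) = mex{0,1} = 2
g(6) = mex{1,2} = 0
g(7) = mex{0,2} = 1
g(8) = mex{0,1} = 2
g(9) = mex{1,2} = 0
g(10) = mex{0,2} = 1
So g(10) = 1.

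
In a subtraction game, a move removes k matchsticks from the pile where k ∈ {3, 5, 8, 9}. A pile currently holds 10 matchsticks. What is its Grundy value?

3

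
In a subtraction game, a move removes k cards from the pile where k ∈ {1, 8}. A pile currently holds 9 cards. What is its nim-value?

0

Grundy values for subtraction set {1, 8}:
k:     0  1  2  3  4  5  6  7  8  9
g(k):  0  1  0  1  0  1  0  1  2  0
So g(9) = 0.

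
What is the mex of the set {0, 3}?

1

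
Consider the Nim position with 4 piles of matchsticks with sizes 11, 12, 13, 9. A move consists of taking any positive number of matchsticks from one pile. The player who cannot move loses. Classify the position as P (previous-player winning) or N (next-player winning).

In binary:
  1011  (11)
  1100  (12)
  1101  (13)
  1001  (9)
  ----
  0011  (3)
The nim-sum is 3 ≠ 0, so this is an N-position: the player to move can win.

N-position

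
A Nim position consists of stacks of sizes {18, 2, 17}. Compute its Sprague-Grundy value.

1

Compute the nim-sum pairwise:
18 ^ 2 = 16
16 ^ 17 = 1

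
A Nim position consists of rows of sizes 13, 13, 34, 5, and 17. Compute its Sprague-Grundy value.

Nim-sum: 13 ^ 13 ^ 34 ^ 5 ^ 17 = 54.

54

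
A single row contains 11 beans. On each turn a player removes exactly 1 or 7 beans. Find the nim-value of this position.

1

Compute g(0), g(1), … for moves {1, 7}:
k:     0  1  2  3  4  5  6  7  8  9 10 11
g(k):  0  1  0  1  0  1  0  1  0  1  0  1
So g(11) = 1.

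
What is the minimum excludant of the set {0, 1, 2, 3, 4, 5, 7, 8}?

6

The values 0, 1, 2, 3, 4, 5 are all present; 6 is the first non-negative integer missing from the set.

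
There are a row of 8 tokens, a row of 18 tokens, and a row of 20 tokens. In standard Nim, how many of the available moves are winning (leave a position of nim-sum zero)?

1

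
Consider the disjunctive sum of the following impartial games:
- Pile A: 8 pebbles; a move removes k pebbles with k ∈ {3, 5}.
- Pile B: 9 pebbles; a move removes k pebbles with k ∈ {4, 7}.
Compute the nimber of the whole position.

2

Build the Grundy sequence for pile A with g(k) = mex{g(k−s) : s ∈ {3, 5}, s ≤ k}:
g(0) = mex{} = 0
g(1) = mex{} = 0
g(2) = mex{} = 0
g(3) = mex{0} = 1
g(4) = mex{0} = 1
g(5) = mex{0} = 1
g(6) = mex{0,1} = 2
g(7) = mex{0,1} = 2
g(8) = mex{1} = 0
So g(8) = 0.
For pile B, compute g(0), g(1), … with moves {4, 7}:
k:     0  1  2  3  4  5  6  7  8  9
g(k):  0  0  0  0  1  1  1  1  2  2
So g(9) = 2.
By the Sprague-Grundy theorem, the Grundy value of a sum of independent games is the XOR of the component values.
Combined value = 0 ⊕ 2 = 2.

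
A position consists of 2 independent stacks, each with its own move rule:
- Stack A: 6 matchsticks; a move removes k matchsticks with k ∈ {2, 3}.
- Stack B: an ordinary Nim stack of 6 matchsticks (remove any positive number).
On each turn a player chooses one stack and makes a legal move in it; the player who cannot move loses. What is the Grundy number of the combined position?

6

Build the Grundy sequence for stack A with g(k) = mex{g(k−s) : s ∈ {2, 3}, s ≤ k}:
k:     0  1  2  3  4  5  6
g(k):  0  0  1  1  2  0  0
So g(6) = 0.
Stack B is a plain Nim stack of size 6, so its Grundy value is 6.
By the Sprague-Grundy theorem, the Grundy value of a sum of independent games is the XOR of the component values.
Combined value = 0 XOR 6 = 6.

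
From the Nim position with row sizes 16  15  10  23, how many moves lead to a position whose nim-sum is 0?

3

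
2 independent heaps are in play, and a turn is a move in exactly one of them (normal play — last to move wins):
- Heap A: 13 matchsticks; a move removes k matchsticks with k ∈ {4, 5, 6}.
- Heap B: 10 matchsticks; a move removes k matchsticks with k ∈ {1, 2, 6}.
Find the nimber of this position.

Build the Grundy sequence for heap A with g(k) = mex{g(k−s) : s ∈ {4, 5, 6}, s ≤ k}:
g(0) = mex{} = 0
g(1) = mex{} = 0
g(2) = mex{} = 0
g(3) = mex{} = 0
g(4) = mex{0} = 1
g(5) = mex{0} = 1
g(6) = mex{0} = 1
g(7) = mex{0} = 1
g(8) = mex{0,1} = 2
g(9) = mex{0,1} = 2
g(10) = mex{1} = 0
g(11) = mex{1} = 0
g(12) = mex{1,2} = 0
g(13) = mex{1,2} = 0
So g(13) = 0.
Build the Grundy sequence for heap B with g(k) = mex{g(k−s) : s ∈ {1, 2, 6}, s ≤ k}:
g(0) = mex{} = 0
g(1) = mex{0} = 1
g(2) = mex{0,1} = 2
g(3) = mex{1,2} = 0
g(4) = mex{0,2} = 1
g(5) = mex{0,1} = 2
g(6) = mex{0,1,2} = 3
g(7) = mex{1,2,3} = 0
g(8) = mex{0,2,3} = 1
g(9) = mex{0,1} = 2
g(10) = mex{1,2} = 0
So g(10) = 0.
By the Sprague-Grundy theorem, the Grundy value of a sum of independent games is the XOR of the component values.
Combined value = 0 XOR 0 = 0.

0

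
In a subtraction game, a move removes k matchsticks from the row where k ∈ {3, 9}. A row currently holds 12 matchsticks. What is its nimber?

0

Compute g(0), g(1), … for moves {3, 9}:
k:     0  1  2  3  4  5  6  7  8  9 10 11 12
g(k):  0  0  0  1  1  1  0  0  0  1  1  1  0
So g(12) = 0.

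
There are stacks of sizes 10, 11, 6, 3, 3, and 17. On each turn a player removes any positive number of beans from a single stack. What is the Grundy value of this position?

22

Compute the nim-sum pairwise:
10 ^ 11 = 1
1 ^ 6 = 7
7 ^ 3 = 4
4 ^ 3 = 7
7 ^ 17 = 22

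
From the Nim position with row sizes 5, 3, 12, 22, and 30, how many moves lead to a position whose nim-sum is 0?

In binary:
  00101  (5)
  00011  (3)
  01100  (12)
  10110  (22)
  11110  (30)
  -----
  00010  (2)
The overall nim-sum is X = 2. A row of size p has a winning move iff p XOR X < p (reduce it to p XOR X).
  5: 5 XOR 2 = 7 ≥ 5 — no move.
  3: 3 XOR 2 = 1 < 3 — winning move (to 1).
  12: 12 XOR 2 = 14 ≥ 12 — no move.
  22: 22 XOR 2 = 20 < 22 — winning move (to 20).
  30: 30 XOR 2 = 28 < 30 — winning move (to 28).
That gives 3 winning moves.

3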